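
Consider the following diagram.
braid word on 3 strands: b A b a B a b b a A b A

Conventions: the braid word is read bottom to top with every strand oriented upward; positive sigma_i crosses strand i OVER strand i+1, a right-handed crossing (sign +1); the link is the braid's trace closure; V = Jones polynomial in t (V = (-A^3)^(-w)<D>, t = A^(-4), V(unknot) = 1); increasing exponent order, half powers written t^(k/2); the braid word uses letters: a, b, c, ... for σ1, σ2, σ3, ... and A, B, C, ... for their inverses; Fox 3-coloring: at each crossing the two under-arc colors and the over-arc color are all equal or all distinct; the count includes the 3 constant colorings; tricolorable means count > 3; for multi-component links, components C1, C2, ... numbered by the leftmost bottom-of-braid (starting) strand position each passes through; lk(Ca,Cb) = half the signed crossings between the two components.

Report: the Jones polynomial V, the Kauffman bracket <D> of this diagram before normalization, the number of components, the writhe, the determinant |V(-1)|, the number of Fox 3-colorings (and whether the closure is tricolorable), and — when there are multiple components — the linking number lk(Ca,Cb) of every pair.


Jones polynomial: V(t) = -1 + 3t - 3t^2 + 5t^3 - 5t^4 + 4t^5 - 3t^6 + 2t^7 - t^8
<D> = -A^-20 + 2A^-16 - 3A^-12 + 4A^-8 - 5A^-4 + 5 - 3A^4 + 3A^8 - A^12; writhe +4
components 1, writhe +4 (12 crossings)
3-colorings: 9 of 3^12, det 27 — tricolorable
note: w = +4 shifts under R1 moves; the (-A^3)^(-4) factor cancels that in V


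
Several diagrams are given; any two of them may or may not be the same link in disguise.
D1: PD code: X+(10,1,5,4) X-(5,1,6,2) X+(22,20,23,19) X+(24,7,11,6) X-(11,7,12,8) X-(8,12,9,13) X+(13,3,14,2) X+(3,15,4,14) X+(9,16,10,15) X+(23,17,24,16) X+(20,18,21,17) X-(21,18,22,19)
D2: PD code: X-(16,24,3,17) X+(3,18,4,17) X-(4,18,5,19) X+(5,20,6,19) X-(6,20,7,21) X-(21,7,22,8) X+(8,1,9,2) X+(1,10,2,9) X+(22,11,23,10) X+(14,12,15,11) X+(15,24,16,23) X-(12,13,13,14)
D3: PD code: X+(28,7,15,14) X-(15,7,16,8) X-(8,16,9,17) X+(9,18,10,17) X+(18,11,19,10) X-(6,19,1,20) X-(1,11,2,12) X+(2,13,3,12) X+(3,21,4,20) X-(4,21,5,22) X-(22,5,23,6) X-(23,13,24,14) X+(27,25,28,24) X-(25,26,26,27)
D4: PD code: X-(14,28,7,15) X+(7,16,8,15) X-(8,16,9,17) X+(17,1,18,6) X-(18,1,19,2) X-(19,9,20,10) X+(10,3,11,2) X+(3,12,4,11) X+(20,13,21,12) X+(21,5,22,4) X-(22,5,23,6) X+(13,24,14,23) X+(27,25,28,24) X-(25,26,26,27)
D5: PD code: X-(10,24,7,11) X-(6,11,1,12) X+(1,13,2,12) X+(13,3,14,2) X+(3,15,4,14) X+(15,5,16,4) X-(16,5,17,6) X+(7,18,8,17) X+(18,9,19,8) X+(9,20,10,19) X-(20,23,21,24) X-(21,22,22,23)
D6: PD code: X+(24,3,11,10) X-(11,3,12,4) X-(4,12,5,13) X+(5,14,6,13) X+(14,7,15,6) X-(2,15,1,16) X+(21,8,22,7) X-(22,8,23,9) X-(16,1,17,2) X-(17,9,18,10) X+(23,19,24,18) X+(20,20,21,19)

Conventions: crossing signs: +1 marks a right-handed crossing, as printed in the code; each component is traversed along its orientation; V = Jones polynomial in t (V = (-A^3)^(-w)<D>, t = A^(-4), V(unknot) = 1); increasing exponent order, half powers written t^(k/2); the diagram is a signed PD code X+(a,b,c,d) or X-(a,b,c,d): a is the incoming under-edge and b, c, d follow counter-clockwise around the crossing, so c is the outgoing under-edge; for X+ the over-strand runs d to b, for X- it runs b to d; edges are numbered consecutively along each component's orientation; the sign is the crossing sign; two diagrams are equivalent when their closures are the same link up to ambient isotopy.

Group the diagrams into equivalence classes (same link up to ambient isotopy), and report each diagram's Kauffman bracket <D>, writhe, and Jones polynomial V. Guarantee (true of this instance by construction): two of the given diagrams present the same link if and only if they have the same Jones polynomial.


classes: {D1, D2, D4} | {D3, D6} | {D5}
V(D1) = 1 + t + t^2 + t^3  [12 crossings, <D> = 1 + A^4 + A^8 + A^12, w = +4]
V(D2) = 1 + t + t^2 + t^3  (w +2, c 12, <D> = A^-6 + A^-2 + A^2 + A^6)
V(D3) = t^-3 + t^-2 + t^-1 + 1  [14 crossings, <D> = A^-6 + A^-2 + A^2 + A^6, w = -2]
D4 (bracket A^-6 + A^-2 + A^2 + A^6; 14 crossings at w = +2): V = 1 + t + t^2 + t^3
D5 (bracket A^-14 + 2A^-6 + A^2; 12 crossings at w = +2): V = t + 2t^3 + t^5
V(D6) = t^-3 + t^-2 + t^-1 + 1  [12 crossings, <D> = 1 + A^4 + A^8 + A^12, w = 0]
note: 3 values of V(t) split the 6 diagrams


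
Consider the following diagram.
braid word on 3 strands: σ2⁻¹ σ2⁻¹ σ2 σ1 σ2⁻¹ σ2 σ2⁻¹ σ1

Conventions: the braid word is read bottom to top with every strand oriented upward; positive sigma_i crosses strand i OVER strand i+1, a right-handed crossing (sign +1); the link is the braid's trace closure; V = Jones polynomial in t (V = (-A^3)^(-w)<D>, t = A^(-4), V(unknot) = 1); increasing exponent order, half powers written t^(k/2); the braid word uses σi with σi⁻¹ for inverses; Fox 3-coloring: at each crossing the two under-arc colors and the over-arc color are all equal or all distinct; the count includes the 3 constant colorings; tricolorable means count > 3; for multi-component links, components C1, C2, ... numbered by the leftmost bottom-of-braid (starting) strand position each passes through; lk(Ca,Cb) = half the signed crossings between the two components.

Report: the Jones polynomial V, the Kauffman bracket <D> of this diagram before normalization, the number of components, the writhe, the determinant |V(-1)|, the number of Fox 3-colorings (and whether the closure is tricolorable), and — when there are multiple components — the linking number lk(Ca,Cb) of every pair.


Jones polynomial: V(t) = t^-2 - t^-1 + 1 - t + t^2
<D> = A^-8 - A^-4 + 1 - A^4 + A^8; writhe 0
components 1, writhe 0 (8 crossings)
3-colorings: 3 of 3^8, det 5 — not tricolorable
note: V spans 4 powers of t: at least 4 crossings in any diagram


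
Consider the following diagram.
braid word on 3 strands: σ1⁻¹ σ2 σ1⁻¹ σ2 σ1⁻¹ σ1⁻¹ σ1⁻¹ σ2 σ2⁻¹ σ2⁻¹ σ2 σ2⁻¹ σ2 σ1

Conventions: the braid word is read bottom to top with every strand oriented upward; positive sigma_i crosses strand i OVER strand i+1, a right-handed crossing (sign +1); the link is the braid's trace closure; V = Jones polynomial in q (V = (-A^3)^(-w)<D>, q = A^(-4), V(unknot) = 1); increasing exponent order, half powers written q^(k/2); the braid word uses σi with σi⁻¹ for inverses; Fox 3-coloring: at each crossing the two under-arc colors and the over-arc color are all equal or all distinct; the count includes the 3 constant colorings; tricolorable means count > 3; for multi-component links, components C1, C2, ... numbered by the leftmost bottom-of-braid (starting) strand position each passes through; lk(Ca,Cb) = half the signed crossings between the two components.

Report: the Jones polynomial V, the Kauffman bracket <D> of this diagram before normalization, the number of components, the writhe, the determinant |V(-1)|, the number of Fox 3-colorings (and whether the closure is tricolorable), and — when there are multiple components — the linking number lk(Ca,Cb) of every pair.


V = q^-5 - 2q^-4 + 2q^-3 - 2q^-2 + 2q^-1 - 1 + q
<D> = A^-10 - A^-6 + 2A^-2 - 2A^2 + 2A^6 - 2A^10 + A^14 (w = -2)
1 component over 14 crossings, w = -2
3 Fox colorings among 3^14, |V(-1)| = 11: not tricolorable
why: w = -2 shifts under R1 moves; the (-A^3)^(2) factor cancels that in V


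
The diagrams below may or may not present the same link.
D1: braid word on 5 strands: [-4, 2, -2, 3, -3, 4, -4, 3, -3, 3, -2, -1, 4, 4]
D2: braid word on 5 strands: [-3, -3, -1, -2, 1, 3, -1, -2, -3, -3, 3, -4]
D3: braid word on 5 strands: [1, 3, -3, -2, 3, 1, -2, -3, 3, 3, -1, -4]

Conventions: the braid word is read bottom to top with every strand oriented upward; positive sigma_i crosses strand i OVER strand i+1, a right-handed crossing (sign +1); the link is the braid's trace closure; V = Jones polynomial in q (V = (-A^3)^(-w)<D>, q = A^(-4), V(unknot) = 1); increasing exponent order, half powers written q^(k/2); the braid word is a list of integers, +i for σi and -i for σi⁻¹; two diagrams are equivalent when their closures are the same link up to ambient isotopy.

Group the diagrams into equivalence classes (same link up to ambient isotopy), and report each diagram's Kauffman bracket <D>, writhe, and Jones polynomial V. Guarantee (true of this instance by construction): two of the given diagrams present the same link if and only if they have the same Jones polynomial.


grouping into links: {D1} | {D2} | {D3}
V(D1) = 1  (w 0, c 14, <D> = 1)
D2 (bracket A^-14 - A^-10 + 2A^-6 - A^-2 + A^2 - A^6; 12 crossings at w = -6): V = -q^-6 + q^-5 - q^-4 + 2q^-3 - q^-2 + q^-1
V(D3) = q^-2 - q^-1 + 1 - q + q^2  [12 crossings, <D> = A^-8 - A^-4 + 1 - A^4 + A^8, w = 0]
why: 3 classes among 3 diagrams; unequal V(q) rules out equality


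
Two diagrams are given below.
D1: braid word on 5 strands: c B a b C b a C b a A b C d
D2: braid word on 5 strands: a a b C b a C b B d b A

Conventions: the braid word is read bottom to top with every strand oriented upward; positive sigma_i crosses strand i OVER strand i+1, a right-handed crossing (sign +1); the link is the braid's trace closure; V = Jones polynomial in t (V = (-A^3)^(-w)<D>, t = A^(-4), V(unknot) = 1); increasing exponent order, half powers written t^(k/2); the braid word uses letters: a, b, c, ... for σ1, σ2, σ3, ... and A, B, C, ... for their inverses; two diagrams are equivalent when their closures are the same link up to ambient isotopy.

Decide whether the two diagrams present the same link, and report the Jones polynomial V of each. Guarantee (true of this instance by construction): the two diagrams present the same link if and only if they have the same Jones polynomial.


equivalent: yes
D1 (bracket A^-8 - 2A^-4 + 2 - 2A^4 + 2A^8 - A^12 + A^16; 14 crossings at w = +4): V = t^-1 - 1 + 2t - 2t^2 + 2t^3 - 2t^4 + t^5
D2 (bracket A^-8 - 2A^-4 + 2 - 2A^4 + 2A^8 - A^12 + A^16; 12 crossings at w = +4): V = t^-1 - 1 + 2t - 2t^2 + 2t^3 - 2t^4 + t^5
key observation: D2 (12 crossings) and D1 (14) are Markov-related braid presentations


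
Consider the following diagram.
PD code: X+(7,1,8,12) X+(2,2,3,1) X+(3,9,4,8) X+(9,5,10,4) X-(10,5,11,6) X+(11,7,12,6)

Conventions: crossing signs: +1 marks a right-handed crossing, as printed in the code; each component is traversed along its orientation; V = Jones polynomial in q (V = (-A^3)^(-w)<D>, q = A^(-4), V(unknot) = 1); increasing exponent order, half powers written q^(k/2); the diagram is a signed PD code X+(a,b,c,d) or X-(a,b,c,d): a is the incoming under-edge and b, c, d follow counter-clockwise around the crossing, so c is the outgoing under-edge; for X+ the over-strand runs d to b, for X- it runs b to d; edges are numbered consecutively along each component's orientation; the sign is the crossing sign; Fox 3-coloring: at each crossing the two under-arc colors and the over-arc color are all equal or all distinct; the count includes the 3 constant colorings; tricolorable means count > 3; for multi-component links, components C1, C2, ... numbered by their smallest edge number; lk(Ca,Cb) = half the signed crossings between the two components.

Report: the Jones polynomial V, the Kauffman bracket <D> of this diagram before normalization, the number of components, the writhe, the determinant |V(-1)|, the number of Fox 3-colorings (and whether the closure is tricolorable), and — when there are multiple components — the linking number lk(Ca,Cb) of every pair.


V(q) = q + q^3 - q^4
bracket: -A^-4 + 1 + A^8, w = +4
1 component, writhe +4, over 6 crossings
det 3, colorings 9 of 3^6 — tricolorable
observation: |V(-1)| = 3: so tricolorable, since 3 divides 3


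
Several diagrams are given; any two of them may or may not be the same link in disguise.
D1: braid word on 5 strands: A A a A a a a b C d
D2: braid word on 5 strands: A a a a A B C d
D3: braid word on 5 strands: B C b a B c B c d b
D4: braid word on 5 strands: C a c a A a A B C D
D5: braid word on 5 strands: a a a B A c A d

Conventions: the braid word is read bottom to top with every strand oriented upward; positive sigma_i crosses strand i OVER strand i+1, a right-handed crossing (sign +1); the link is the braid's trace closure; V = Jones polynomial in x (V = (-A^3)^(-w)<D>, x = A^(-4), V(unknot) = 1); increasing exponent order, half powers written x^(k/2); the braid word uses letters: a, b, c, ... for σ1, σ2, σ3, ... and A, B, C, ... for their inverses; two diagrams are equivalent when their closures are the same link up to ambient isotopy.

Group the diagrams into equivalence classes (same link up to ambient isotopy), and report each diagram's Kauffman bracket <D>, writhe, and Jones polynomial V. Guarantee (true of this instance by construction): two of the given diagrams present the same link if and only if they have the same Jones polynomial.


grouping into links: {D1, D2, D3, D4, D5}
V(D1) = 1  (w +2, c 10, <D> = A^6)
V(D2) = 1  (w 0, c 8, <D> = 1)
V(D3) = 1  (w +2, c 10, <D> = A^6)
V(D4) = 1  [10 crossings, <D> = A^-6, w = -2]
V(D5) = 1  (w +2, c 8, <D> = A^6)
why: one V(x) for all 5 diagrams — one class (guaranteed)


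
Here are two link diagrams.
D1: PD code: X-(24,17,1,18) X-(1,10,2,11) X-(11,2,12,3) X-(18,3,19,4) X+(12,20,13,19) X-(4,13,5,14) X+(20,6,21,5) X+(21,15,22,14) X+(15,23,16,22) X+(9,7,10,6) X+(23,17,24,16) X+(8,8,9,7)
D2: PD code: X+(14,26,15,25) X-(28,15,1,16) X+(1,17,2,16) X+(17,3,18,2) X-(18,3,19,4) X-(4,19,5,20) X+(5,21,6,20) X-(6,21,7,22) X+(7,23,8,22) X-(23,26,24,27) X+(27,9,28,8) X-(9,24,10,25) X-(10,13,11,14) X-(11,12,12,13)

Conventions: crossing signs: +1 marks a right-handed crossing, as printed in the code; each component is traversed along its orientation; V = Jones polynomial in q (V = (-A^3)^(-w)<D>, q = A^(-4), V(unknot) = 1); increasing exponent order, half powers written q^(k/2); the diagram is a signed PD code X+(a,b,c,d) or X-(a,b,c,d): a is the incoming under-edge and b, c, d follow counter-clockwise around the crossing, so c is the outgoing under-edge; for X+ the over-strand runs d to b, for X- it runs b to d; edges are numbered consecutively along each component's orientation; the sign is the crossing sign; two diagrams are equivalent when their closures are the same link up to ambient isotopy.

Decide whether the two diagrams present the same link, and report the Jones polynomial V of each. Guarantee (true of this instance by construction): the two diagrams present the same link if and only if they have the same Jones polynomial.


equivalent: no
V(D1) = -q^-3 + 2q^-2 - 2q^-1 + 3 - 2q + 2q^2 - q^3  (w +2, c 12, <D> = -A^-6 + 2A^-2 - 2A^2 + 3A^6 - 2A^10 + 2A^14 - A^18)
V(D2) = 1  [14 crossings, <D> = A^-6, w = -2]
key observation: V(q) takes 2 values over 2 diagrams, fixing the grouping


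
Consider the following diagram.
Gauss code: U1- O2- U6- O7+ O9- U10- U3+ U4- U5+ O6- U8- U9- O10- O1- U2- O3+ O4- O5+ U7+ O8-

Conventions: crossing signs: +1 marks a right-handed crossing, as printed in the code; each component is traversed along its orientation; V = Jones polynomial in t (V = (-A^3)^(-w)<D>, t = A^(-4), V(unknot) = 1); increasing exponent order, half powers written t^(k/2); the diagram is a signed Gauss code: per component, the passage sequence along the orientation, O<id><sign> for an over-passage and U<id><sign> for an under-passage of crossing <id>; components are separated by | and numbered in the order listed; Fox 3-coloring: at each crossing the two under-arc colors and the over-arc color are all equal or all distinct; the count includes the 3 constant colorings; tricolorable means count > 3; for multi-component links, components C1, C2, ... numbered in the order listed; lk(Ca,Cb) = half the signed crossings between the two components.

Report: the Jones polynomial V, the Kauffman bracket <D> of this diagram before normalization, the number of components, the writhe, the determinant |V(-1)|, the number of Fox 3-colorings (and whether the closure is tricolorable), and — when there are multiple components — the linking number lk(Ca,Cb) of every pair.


Jones polynomial: V(t) = t^-7 - 2t^-6 + 2t^-5 - 3t^-4 + 3t^-3 - 2t^-2 + 2t^-1
<D> = 2A^-8 - 2A^-4 + 3 - 3A^4 + 2A^8 - 2A^12 + A^16; writhe -4
components 1, writhe -4 (10 crossings)
3-colorings: 9 of 3^10, det 15 — tricolorable
note: w = -4 (over 10 crossings) is diagram-only; (-A^3)^(4) removes it from V


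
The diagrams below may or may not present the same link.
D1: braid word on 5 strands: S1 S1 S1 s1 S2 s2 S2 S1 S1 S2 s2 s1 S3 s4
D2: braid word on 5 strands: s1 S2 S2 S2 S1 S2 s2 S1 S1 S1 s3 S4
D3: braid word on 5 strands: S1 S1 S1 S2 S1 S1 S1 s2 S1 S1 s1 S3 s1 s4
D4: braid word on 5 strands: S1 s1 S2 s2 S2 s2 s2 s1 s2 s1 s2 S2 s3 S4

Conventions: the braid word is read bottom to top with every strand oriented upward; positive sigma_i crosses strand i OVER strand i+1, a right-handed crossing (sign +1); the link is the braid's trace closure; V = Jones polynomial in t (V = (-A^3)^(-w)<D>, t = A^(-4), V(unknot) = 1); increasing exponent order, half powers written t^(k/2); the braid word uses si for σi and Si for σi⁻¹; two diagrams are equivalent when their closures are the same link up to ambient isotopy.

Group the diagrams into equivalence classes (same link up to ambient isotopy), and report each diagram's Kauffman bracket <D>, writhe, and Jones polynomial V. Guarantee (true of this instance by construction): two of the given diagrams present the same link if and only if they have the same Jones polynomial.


classes: {D1} | {D2, D3} | {D4}
V(D1) = -t^-4 + t^-3 + t^-1  [14 crossings, <D> = A^-8 + 1 - A^4, w = -4]
V(D2) = t^-8 - 2t^-7 + t^-6 - 2t^-5 + 2t^-4 + t^-2  (w -6, c 12, <D> = A^-10 + 2A^-2 - 2A^2 + A^6 - 2A^10 + A^14)
V(D3) = t^-8 - 2t^-7 + t^-6 - 2t^-5 + 2t^-4 + t^-2  (w -6, c 14, <D> = A^-10 + 2A^-2 - 2A^2 + A^6 - 2A^10 + A^14)
V(D4) = t + t^3 - t^4  [14 crossings, <D> = -A^-4 + 1 + A^8, w = +4]
note: 3 classes among 4 diagrams; unequal V(t) rules out equality


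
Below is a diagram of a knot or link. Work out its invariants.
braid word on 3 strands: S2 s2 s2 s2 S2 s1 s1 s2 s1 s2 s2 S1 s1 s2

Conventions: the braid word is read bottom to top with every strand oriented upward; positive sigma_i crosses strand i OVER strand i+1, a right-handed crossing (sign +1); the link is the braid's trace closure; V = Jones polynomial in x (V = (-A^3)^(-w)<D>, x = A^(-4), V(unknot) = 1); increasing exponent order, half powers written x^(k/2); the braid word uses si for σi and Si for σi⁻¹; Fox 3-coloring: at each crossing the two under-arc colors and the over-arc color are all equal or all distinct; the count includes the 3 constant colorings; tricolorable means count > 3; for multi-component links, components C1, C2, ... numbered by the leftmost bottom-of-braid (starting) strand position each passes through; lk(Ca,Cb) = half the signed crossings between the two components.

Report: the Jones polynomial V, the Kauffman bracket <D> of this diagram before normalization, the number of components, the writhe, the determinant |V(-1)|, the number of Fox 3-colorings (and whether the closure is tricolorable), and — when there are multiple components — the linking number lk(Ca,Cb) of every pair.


V = x^3 + x^5 - x^6 + x^7 - x^8 + x^9 - x^10
<D> = -A^-16 + A^-12 - A^-8 + A^-4 - 1 + A^4 + A^12 (w = +8)
1 component over 14 crossings, w = +8
3 Fox colorings among 3^14, |V(-1)| = 7: not tricolorable
why: free reduction leaves σ2 σ1 σ1 σ2 σ1 σ2 σ2 σ2 of the original 14 letters


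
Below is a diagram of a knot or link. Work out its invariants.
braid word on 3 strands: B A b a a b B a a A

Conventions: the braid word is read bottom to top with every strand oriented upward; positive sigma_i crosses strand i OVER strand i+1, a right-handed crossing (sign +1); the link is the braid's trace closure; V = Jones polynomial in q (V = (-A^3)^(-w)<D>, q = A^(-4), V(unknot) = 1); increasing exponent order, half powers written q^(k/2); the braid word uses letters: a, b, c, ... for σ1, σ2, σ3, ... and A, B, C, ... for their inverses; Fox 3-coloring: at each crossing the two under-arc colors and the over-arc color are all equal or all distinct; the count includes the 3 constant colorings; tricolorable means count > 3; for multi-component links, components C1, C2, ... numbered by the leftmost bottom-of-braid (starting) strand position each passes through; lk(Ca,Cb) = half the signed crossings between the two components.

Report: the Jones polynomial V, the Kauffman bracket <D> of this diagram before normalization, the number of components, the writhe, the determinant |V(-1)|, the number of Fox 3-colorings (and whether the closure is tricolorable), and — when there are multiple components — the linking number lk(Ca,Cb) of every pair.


Jones polynomial: V(q) = q + q^3 - q^4
<D> = -A^-10 + A^-6 + A^2; writhe +2
components 1, writhe +2 (10 crossings)
3-colorings: 9 of 3^10, det 3 — tricolorable
note: the word shrinks to σ2⁻¹ σ1⁻¹ σ2 σ1 σ1 σ1 after cancelling


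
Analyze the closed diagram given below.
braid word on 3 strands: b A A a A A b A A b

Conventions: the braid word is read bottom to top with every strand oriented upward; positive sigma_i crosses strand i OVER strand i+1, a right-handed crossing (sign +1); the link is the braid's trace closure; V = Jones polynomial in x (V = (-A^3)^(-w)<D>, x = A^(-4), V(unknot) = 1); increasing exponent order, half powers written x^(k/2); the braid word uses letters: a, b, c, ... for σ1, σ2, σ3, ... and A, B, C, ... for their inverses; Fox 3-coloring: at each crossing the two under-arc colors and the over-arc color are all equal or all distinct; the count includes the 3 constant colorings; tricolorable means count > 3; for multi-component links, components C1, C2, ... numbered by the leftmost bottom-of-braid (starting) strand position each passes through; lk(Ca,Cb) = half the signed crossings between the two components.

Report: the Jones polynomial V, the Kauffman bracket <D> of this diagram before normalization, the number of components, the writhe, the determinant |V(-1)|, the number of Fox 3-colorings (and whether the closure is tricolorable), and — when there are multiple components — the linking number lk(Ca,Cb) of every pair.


Jones polynomial: V(x) = -x^-6 + 2x^-5 - 4x^-4 + 5x^-3 - 4x^-2 + 5x^-1 - 3 + 2x - x^2
<D> = -A^-14 + 2A^-10 - 3A^-6 + 5A^-2 - 4A^2 + 5A^6 - 4A^10 + 2A^14 - A^18; writhe -2
components 1, writhe -2 (10 crossings)
3-colorings: 9 of 3^10, det 27 — tricolorable
note: w = -2 shifts under R1 moves; the (-A^3)^(2) factor cancels that in V


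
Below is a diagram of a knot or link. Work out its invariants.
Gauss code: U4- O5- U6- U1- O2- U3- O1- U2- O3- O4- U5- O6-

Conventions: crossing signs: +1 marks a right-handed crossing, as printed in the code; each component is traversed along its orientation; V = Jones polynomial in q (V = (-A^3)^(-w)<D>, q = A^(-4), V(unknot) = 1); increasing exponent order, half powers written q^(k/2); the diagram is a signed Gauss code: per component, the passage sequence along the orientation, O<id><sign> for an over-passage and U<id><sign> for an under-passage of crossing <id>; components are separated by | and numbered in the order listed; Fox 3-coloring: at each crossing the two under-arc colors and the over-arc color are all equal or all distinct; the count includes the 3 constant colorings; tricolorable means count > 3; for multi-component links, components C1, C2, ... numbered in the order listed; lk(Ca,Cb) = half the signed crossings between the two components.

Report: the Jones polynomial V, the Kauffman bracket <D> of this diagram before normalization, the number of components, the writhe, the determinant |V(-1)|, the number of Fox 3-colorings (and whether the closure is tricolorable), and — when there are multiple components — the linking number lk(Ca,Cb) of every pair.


V = q^-8 - 2q^-7 + q^-6 - 2q^-5 + 2q^-4 + q^-2
<D> = A^-10 + 2A^-2 - 2A^2 + A^6 - 2A^10 + A^14 (w = -6)
1 component over 6 crossings, w = -6
27 Fox colorings among 3^6, |V(-1)| = 9: tricolorable
why: the span of V is 6, forcing >= 6 crossings in any diagram


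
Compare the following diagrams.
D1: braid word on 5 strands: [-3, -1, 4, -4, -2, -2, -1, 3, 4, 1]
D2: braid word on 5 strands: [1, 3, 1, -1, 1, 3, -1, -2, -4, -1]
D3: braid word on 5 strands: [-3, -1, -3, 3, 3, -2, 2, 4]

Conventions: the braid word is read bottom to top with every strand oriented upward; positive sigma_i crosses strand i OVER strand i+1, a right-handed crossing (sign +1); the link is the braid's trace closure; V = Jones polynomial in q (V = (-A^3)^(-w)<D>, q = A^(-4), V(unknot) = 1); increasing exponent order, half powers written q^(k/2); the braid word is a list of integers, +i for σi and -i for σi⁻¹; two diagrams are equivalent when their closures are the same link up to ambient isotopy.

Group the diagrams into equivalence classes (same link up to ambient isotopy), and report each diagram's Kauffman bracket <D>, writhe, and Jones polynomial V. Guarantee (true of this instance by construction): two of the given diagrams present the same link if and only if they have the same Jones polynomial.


grouping into links: {D1} | {D2} | {D3}
V(D1) = q^-3 + q^-2 + q^-1 + 1  (w -2, c 10, <D> = A^-6 + A^-2 + A^2 + A^6)
D2 (bracket A^-12 + A^-8 + A^-4 + 1; 10 crossings at w = 0): V = 1 + q + q^2 + q^3
V(D3) = q^-1 + 2 + q  [8 crossings, <D> = A^-4 + 2 + A^4, w = 0]
why: comparing 3 Jones polynomials yields 3 groups


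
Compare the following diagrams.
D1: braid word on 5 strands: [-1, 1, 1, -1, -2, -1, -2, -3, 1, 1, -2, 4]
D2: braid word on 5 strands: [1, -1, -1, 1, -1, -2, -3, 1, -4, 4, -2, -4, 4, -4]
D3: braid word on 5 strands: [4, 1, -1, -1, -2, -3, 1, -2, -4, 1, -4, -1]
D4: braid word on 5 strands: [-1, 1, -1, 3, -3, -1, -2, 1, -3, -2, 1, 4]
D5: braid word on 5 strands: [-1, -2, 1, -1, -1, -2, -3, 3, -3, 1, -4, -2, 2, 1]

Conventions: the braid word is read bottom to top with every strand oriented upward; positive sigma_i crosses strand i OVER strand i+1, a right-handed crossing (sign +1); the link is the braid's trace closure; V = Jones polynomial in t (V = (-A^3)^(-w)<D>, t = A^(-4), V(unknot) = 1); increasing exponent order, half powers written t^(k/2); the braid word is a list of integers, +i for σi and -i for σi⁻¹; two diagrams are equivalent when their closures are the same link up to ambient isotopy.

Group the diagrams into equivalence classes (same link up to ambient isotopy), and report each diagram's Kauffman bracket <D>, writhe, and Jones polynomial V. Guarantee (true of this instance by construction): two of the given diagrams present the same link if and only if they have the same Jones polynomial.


grouping into links: {D1, D2, D3, D4, D5}
V(D1) = 1  (w -2, c 12, <D> = A^-6)
V(D2) = 1  [14 crossings, <D> = A^-12, w = -4]
D3 (bracket A^-12; 12 crossings at w = -4): V = 1
V(D4) = 1  (w -2, c 12, <D> = A^-6)
V(D5) = 1  [14 crossings, <D> = A^-12, w = -4]
key observation: all 5 diagrams share one V(t), hence one class


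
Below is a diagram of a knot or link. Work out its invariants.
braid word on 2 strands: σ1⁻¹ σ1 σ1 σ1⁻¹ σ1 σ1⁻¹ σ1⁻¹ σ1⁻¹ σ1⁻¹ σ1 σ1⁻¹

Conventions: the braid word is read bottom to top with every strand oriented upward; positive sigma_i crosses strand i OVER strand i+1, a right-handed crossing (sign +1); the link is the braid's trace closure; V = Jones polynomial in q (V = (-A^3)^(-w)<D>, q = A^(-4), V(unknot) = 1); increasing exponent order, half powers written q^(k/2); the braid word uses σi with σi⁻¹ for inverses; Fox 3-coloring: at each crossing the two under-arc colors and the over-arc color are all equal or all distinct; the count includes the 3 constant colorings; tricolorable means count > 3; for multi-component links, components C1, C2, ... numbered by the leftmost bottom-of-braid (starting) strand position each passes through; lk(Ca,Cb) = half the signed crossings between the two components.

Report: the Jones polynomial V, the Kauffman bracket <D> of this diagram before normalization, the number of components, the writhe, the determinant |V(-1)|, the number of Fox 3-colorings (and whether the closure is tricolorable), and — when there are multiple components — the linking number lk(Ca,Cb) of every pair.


Jones polynomial: V(q) = -q^-4 + q^-3 + q^-1
<D> = -A^-5 - A^3 + A^7; writhe -3
components 1, writhe -3 (11 crossings)
3-colorings: 9 of 3^11, det 3 — tricolorable
note: the span of V is 3, forcing >= 3 crossings in any diagram


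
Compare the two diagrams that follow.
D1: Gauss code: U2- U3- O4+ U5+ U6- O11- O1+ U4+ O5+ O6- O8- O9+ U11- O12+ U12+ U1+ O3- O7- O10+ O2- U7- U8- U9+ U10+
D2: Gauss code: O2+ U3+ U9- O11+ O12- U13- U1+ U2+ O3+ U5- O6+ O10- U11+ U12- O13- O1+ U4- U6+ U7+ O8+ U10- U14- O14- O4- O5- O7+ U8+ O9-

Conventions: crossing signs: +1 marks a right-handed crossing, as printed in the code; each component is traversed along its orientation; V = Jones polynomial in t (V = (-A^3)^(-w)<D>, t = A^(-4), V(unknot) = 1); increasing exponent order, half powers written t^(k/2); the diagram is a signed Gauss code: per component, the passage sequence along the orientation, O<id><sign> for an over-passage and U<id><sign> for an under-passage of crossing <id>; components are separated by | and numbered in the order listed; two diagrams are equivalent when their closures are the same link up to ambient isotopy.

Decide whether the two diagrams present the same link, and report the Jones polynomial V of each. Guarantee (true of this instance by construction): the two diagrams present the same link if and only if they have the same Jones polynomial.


equivalent: no
V(D1) = 1  (w 0, c 12, <D> = 1)
D2 (bracket A^-8 - A^-4 + 1 - A^4 + A^8; 14 crossings at w = 0): V = t^-2 - t^-1 + 1 - t + t^2
why: V(t) takes 2 values over 2 diagrams, fixing the grouping


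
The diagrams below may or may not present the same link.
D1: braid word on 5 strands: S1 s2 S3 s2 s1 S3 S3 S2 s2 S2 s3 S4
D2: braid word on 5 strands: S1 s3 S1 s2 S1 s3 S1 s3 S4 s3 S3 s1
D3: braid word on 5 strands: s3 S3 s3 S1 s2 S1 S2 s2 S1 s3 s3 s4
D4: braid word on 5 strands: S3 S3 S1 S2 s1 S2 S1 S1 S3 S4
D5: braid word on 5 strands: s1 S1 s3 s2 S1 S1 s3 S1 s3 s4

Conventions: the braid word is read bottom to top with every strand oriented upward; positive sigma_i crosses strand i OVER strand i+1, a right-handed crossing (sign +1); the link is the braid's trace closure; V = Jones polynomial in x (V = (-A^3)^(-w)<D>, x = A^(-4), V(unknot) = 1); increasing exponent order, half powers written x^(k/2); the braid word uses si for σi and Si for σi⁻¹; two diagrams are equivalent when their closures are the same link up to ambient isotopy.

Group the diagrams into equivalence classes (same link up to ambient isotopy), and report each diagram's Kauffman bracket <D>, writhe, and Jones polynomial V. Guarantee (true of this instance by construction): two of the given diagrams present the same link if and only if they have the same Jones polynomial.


equivalence classes: {D1} | {D2, D3, D5} | {D4}
D1 (bracket A^-14 - A^-10 + A^-6 - A^-2 + A^2; 12 crossings at w = -2): V = x^-2 - x^-1 + 1 - x + x^2
V(D2) = -x^-3 + x^-2 - x^-1 + 3 - x + x^2 - x^3  [12 crossings, <D> = -A^-12 + A^-8 - A^-4 + 3 - A^4 + A^8 - A^12, w = 0]
V(D3) = -x^-3 + x^-2 - x^-1 + 3 - x + x^2 - x^3  [12 crossings, <D> = -A^-6 + A^-2 - A^2 + 3A^6 - A^10 + A^14 - A^18, w = +2]
V(D4) = x^-10 - 2x^-9 + 2x^-8 - 4x^-7 + 4x^-6 - 3x^-5 + 3x^-4 - x^-3 + x^-2  [10 crossings, <D> = A^-16 - A^-12 + 3A^-8 - 3A^-4 + 4 - 4A^4 + 2A^8 - 2A^12 + A^16, w = -8]
V(D5) = -x^-3 + x^-2 - x^-1 + 3 - x + x^2 - x^3  (w +2, c 10, <D> = -A^-6 + A^-2 - A^2 + 3A^6 - A^10 + A^14 - A^18)
key observation: 3 values of V(x) split the 5 diagrams


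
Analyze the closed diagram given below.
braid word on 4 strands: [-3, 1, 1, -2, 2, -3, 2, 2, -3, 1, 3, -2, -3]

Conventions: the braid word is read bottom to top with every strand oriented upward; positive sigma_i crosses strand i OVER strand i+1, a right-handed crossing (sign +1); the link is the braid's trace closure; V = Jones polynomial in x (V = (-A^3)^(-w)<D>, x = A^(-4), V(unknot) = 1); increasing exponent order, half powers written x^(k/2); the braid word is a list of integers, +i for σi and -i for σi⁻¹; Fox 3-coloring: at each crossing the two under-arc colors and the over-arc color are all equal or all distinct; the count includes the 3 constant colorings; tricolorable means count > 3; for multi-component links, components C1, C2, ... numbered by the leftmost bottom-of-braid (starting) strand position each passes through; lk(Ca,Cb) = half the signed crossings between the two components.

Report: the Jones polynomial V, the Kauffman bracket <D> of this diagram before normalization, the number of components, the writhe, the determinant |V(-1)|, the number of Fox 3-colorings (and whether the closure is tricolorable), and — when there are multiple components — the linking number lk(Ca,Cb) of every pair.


V = -x^-3 + 2x^-2 - 3x^-1 + 4 - 3x + 4x^2 - 2x^3 + x^4 - x^5
<D> = A^-17 - A^-13 + 2A^-9 - 4A^-5 + 3A^-1 - 4A^3 + 3A^7 - 2A^11 + A^15 (w = +1)
1 component over 13 crossings, w = +1
9 Fox colorings among 3^13, |V(-1)| = 21: tricolorable
why: the word shrinks to σ3⁻¹ σ1 σ1 σ3⁻¹ σ2 σ2 σ3⁻¹ σ1 σ3 σ2⁻¹ σ3⁻¹ after cancelling


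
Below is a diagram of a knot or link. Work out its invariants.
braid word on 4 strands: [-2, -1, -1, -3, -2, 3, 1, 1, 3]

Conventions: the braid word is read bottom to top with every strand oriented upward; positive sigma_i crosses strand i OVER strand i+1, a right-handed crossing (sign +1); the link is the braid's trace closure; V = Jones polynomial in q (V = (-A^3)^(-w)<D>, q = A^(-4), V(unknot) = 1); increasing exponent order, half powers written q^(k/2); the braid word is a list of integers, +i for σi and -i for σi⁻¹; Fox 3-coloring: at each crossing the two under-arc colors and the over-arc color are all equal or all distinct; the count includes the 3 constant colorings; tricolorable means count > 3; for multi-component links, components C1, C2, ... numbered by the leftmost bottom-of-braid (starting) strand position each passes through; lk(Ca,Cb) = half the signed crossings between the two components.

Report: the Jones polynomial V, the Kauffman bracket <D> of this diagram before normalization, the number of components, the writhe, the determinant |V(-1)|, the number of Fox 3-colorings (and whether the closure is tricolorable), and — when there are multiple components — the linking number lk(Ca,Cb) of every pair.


V = q^-2 + 2 + q^2
<D> = -A^-11 - 2A^-3 - A^5 (w = -1)
3 components over 9 crossings, w = -1
lk(C1,C2): +1
lk(C1,C3) = -1
linking number lk(C2,C3) = 0
3 Fox colorings among 3^9, |V(-1)| = 4: not tricolorable
why: summing lk over 3 pairs gives 0


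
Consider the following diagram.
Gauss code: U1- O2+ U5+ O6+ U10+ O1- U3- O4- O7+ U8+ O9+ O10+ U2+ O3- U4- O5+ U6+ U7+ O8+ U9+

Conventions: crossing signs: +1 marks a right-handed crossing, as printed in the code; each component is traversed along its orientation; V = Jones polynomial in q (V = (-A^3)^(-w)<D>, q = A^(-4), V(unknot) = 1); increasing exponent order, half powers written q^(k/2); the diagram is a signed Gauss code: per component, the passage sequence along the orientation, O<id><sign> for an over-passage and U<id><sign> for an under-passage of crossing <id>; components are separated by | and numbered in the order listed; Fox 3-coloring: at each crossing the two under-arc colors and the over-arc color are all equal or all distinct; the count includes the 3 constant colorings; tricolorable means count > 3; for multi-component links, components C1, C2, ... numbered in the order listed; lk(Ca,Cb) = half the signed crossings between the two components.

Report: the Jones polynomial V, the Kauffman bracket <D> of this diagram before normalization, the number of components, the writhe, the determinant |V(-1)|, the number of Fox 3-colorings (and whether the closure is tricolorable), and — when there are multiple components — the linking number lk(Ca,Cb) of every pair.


V = -1 + 4q - 5q^2 + 7q^3 - 7q^4 + 6q^5 - 5q^6 + 3q^7 - q^8
<D> = -A^-20 + 3A^-16 - 5A^-12 + 6A^-8 - 7A^-4 + 7 - 5A^4 + 4A^8 - A^12 (w = +4)
1 component over 10 crossings, w = +4
9 Fox colorings among 3^10, |V(-1)| = 39: tricolorable
why: the span of V is 8, forcing >= 8 crossings in any diagram


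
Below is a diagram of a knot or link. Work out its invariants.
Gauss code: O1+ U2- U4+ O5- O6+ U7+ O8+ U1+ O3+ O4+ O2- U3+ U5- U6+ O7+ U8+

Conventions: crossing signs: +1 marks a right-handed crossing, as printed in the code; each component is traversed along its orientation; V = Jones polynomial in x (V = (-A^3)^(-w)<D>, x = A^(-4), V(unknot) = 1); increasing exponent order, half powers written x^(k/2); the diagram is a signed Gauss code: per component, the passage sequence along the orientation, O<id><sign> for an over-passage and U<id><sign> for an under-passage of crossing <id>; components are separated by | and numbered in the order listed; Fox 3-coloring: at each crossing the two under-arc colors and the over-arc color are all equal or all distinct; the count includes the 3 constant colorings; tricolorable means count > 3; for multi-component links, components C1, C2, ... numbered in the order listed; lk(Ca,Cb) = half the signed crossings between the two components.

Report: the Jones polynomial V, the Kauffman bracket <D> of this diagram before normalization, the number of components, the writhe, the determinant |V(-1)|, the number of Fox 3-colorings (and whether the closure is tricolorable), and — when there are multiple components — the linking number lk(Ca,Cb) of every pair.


V(x) = x + x^3 - x^4
bracket: -A^-4 + 1 + A^8, w = +4
1 component, writhe +4, over 8 crossings
det 3, colorings 9 of 3^8 — tricolorable
observation: V spans 3 powers of x: at least 3 crossings in any diagram


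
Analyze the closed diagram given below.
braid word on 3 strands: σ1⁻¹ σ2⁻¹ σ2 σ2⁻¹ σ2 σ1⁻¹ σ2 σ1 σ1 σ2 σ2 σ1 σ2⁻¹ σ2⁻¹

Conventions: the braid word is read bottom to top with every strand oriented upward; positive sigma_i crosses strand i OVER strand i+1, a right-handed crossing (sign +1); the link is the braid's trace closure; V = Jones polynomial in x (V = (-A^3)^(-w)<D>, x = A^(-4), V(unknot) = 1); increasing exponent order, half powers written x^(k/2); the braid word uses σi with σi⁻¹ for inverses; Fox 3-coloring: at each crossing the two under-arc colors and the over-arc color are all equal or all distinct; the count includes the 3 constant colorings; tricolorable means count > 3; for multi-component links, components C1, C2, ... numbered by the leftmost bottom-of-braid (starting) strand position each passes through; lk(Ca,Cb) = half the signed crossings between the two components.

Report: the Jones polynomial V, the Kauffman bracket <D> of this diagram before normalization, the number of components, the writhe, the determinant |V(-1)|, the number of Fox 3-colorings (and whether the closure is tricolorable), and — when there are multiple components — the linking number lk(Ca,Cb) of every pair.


V = -x^-1 + 2 - x + 2x^2 - x^3 + x^4 - x^5
<D> = -A^-14 + A^-10 - A^-6 + 2A^-2 - A^2 + 2A^6 - A^10 (w = +2)
1 component over 14 crossings, w = +2
9 Fox colorings among 3^14, |V(-1)| = 9: tricolorable
why: the span of V is 6, forcing >= 6 crossings in any diagram


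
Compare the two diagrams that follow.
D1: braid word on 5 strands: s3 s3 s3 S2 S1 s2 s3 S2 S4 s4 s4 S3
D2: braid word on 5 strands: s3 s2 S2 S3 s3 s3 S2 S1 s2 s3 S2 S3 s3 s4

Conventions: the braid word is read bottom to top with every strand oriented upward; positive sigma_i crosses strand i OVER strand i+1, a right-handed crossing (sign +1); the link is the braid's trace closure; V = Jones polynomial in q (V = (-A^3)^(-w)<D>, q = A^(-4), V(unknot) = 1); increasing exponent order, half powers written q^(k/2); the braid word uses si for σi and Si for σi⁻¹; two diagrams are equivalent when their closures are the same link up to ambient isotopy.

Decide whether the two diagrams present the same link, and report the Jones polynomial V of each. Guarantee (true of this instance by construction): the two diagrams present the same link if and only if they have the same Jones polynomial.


equivalent: yes
V(D1) = q + q^3 - q^4  (w +2, c 12, <D> = -A^-10 + A^-6 + A^2)
V(D2) = q + q^3 - q^4  (w +2, c 14, <D> = -A^-10 + A^-6 + A^2)
why: Markov moves rewrite D1 (12 crossings) into D2 (14)
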